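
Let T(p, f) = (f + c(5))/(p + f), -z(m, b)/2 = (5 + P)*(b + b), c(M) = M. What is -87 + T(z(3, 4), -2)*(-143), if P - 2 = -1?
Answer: -8097/98 ≈ -82.622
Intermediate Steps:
P = 1 (P = 2 - 1 = 1)
z(m, b) = -24*b (z(m, b) = -2*(5 + 1)*(b + b) = -12*2*b = -24*b)
T(p, f) = (5 + f)/(f + p) (T(p, f) = (f + 5)/(p + f) = (5 + f)/(f + p))
-87 + T(z(3, 4), -2)*(-143) = -87 + ((5 - 2)/(-2 - 24*4))*(-143) = -87 + (3/(-2 - 96))*(-143) = -87 + (3/(-98))*(-143) = -87 - 1/98*3*(-143) = -87 - 3/98*(-143) = -87 + 429/98 = -8097/98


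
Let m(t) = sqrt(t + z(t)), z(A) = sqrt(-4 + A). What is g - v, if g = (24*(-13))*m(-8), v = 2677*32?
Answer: -85664 - 312*sqrt(-8 + 2*I*sqrt(3)) ≈ -85851.0 - 902.05*I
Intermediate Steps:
v = 85664
m(t) = sqrt(t + sqrt(-4 + t))
g = -312*sqrt(-8 + 2*I*sqrt(3)) (g = (24*(-13))*sqrt(-8 + sqrt(-4 - 8)) = -312*sqrt(-8 + sqrt(-12)) = -312*sqrt(-8 + 2*I*sqrt(3)) ≈ -186.91 - 902.05*I)
g - v = -312*sqrt(-8 + 2*I*sqrt(3)) - 1*85664 = -312*sqrt(-8 + 2*I*sqrt(3)) - 85664 = -85664 - 312*sqrt(-8 + 2*I*sqrt(3))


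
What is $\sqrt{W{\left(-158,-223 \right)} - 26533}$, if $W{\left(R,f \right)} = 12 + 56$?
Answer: $i \sqrt{26465} \approx 162.68 i$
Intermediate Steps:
$W{\left(R,f \right)} = 68$
$\sqrt{W{\left(-158,-223 \right)} - 26533} = \sqrt{68 - 26533} = \sqrt{-26465} = i \sqrt{26465}$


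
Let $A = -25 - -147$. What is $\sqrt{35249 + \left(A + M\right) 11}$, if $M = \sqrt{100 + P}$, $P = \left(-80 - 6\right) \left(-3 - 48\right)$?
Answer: $\sqrt{36591 + 11 \sqrt{4486}} \approx 193.2$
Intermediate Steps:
$P = 4386$ ($P = \left(-86\right) \left(-51\right) = 4386$)
$A = 122$ ($A = -25 + 147 = 122$)
$M = \sqrt{4486}$ ($M = \sqrt{100 + 4386} = \sqrt{4486} \approx 66.978$)
$\sqrt{35249 + \left(A + M\right) 11} = \sqrt{35249 + \left(122 + \sqrt{4486}\right) 11} = \sqrt{35249 + \left(1342 + 11 \sqrt{4486}\right)} = \sqrt{36591 + 11 \sqrt{4486}}$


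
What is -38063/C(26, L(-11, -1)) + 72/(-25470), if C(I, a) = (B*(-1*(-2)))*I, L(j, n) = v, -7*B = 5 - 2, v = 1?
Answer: 377013391/220740 ≈ 1708.0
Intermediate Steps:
B = -3/7 (B = -(5 - 2)/7 = -1/7*3 = -3/7 ≈ -0.42857)
L(j, n) = 1
C(I, a) = -6*I/7 (C(I, a) = (-(-3)*(-2)/7)*I = (-3/7*2)*I = -6*I/7)
-38063/C(26, L(-11, -1)) + 72/(-25470) = -38063/((-6/7*26)) + 72/(-25470) = -38063/(-156/7) + 72*(-1/25470) = -38063*(-7/156) - 4/1415 = 266441/156 - 4/1415 = 377013391/220740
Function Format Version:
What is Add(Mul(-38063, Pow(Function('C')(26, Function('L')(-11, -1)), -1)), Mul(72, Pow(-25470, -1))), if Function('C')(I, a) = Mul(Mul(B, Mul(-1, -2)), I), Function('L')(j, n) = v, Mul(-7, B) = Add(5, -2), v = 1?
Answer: Rational(377013391, 220740) ≈ 1708.0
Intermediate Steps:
B = Rational(-3, 7) (B = Mul(Rational(-1, 7), Add(5, -2)) = Mul(Rational(-1, 7), 3) = Rational(-3, 7) ≈ -0.42857)
Function('L')(j, n) = 1
Function('C')(I, a) = Mul(Rational(-6, 7), I) (Function('C')(I, a) = Mul(Mul(Rational(-3, 7), Mul(-1, -2)), I) = Mul(Mul(Rational(-3, 7), 2), I) = Mul(Rational(-6, 7), I))
Add(Mul(-38063, Pow(Function('C')(26, Function('L')(-11, -1)), -1)), Mul(72, Pow(-25470, -1))) = Add(Mul(-38063, Pow(Mul(Rational(-6, 7), 26), -1)), Mul(72, Pow(-25470, -1))) = Add(Mul(-38063, Pow(Rational(-156, 7), -1)), Mul(72, Rational(-1, 25470))) = Add(Mul(-38063, Rational(-7, 156)), Rational(-4, 1415)) = Add(Rational(266441, 156), Rational(-4, 1415)) = Rational(377013391, 220740)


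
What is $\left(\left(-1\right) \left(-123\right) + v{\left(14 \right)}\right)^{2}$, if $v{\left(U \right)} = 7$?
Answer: $16900$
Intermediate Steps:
$\left(\left(-1\right) \left(-123\right) + v{\left(14 \right)}\right)^{2} = \left(\left(-1\right) \left(-123\right) + 7\right)^{2} = \left(123 + 7\right)^{2} = 130^{2} = 16900$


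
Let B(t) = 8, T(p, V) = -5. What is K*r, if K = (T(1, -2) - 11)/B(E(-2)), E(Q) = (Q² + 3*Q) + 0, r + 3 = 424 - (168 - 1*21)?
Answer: -548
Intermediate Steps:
r = 274 (r = -3 + (424 - (168 - 1*21)) = -3 + (424 - (168 - 21)) = -3 + (424 - 1*147) = -3 + (424 - 147) = -3 + 277 = 274)
E(Q) = Q² + 3*Q
K = -2 (K = (-5 - 11)/8 = -16*⅛ = -2)
K*r = -2*274 = -548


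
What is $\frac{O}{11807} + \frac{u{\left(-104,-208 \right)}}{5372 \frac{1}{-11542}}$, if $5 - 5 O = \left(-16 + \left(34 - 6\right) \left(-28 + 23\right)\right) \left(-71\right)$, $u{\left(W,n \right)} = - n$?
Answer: $- \frac{35446730793}{79284005} \approx -447.09$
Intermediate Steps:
$O = - \frac{11071}{5}$ ($O = 1 - \frac{\left(-16 + \left(34 - 6\right) \left(-28 + 23\right)\right) \left(-71\right)}{5} = 1 - \frac{\left(-16 + 28 \left(-5\right)\right) \left(-71\right)}{5} = 1 - \frac{\left(-16 - 140\right) \left(-71\right)}{5} = 1 - \frac{\left(-156\right) \left(-71\right)}{5} = 1 - \frac{11076}{5} = - \frac{11071}{5} \approx -2214.2$)
$\frac{O}{11807} + \frac{u{\left(-104,-208 \right)}}{5372 \frac{1}{-11542}} = - \frac{11071}{5 \cdot 11807} + \frac{\left(-1\right) \left(-208\right)}{5372 \frac{1}{-11542}} = \left(- \frac{11071}{5}\right) \frac{1}{11807} + \frac{208}{5372 \left(- \frac{1}{11542}\right)} = - \frac{11071}{59035} + \frac{208}{- \frac{2686}{5771}} = - \frac{11071}{59035} + 208 \left(- \frac{5771}{2686}\right) = - \frac{11071}{59035} - \frac{600184}{1343} = - \frac{35446730793}{79284005}$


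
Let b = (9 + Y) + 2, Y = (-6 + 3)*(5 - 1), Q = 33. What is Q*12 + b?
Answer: 395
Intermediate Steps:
Y = -12 (Y = -3*4 = -12)
b = -1 (b = (9 - 12) + 2 = -3 + 2 = -1)
Q*12 + b = 33*12 - 1 = 396 - 1 = 395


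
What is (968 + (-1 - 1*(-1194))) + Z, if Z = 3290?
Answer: 5451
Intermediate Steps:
(968 + (-1 - 1*(-1194))) + Z = (968 + (-1 - 1*(-1194))) + 3290 = (968 + (-1 + 1194)) + 3290 = (968 + 1193) + 3290 = 2161 + 3290 = 5451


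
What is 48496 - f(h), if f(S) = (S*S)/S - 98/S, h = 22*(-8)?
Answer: 4283087/88 ≈ 48671.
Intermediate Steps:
h = -176
f(S) = S - 98/S (f(S) = S**2/S - 98/S = S - 98/S)
48496 - f(h) = 48496 - (-176 - 98/(-176)) = 48496 - (-176 - 98*(-1/176)) = 48496 - (-176 + 49/88) = 48496 - 1*(-15439/88) = 48496 + 15439/88 = 4283087/88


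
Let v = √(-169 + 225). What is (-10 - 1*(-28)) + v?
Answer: 18 + 2*√14 ≈ 25.483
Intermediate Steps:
v = 2*√14 (v = √56 = 2*√14 ≈ 7.4833)
(-10 - 1*(-28)) + v = (-10 - 1*(-28)) + 2*√14 = (-10 + 28) + 2*√14 = 18 + 2*√14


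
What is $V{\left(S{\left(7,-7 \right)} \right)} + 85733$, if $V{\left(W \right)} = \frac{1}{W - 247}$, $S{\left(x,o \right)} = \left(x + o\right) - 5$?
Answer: $\frac{21604715}{252} \approx 85733.0$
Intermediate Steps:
$S{\left(x,o \right)} = -5 + o + x$ ($S{\left(x,o \right)} = \left(o + x\right) - 5 = -5 + o + x$)
$V{\left(W \right)} = \frac{1}{-247 + W}$
$V{\left(S{\left(7,-7 \right)} \right)} + 85733 = \frac{1}{-247 - 5} + 85733 = \frac{1}{-252} + 85733 = - \frac{1}{252} + 85733 = \frac{21604715}{252}$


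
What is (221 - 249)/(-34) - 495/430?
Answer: -479/1462 ≈ -0.32763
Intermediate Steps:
(221 - 249)/(-34) - 495/430 = -28*(-1/34) - 495*1/430 = 14/17 - 99/86 = -479/1462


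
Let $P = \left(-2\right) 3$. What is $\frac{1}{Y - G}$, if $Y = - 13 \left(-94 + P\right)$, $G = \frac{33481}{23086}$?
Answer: $\frac{3298}{4282617} \approx 0.00077009$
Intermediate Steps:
$P = -6$
$G = \frac{4783}{3298}$ ($G = 33481 \cdot \frac{1}{23086} = \frac{4783}{3298} \approx 1.4503$)
$Y = 1300$ ($Y = - 13 \left(-94 - 6\right) = \left(-13\right) \left(-100\right) = 1300$)
$\frac{1}{Y - G} = \frac{1}{1300 - \frac{4783}{3298}} = \frac{1}{\frac{4282617}{3298}} = \frac{3298}{4282617}$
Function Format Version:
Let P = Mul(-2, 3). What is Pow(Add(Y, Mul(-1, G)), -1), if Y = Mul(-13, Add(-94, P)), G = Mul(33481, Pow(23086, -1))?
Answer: Rational(3298, 4282617) ≈ 0.00077009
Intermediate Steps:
P = -6
G = Rational(4783, 3298) (G = Mul(33481, Rational(1, 23086)) = Rational(4783, 3298) ≈ 1.4503)
Y = 1300 (Y = Mul(-13, Add(-94, -6)) = Mul(-13, -100) = 1300)
Pow(Add(Y, Mul(-1, G)), -1) = Pow(Add(1300, Mul(-1, Rational(4783, 3298))), -1) = Pow(Add(1300, Rational(-4783, 3298)), -1) = Pow(Rational(4282617, 3298), -1) = Rational(3298, 4282617)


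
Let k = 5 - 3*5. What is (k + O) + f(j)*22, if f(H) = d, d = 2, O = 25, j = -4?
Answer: 59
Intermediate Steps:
k = -10 (k = 5 - 15 = -10)
f(H) = 2
(k + O) + f(j)*22 = (-10 + 25) + 2*22 = 15 + 44 = 59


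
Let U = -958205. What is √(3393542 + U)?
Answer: 3*√270593 ≈ 1560.6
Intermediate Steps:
√(3393542 + U) = √(3393542 - 958205) = √2435337 = 3*√270593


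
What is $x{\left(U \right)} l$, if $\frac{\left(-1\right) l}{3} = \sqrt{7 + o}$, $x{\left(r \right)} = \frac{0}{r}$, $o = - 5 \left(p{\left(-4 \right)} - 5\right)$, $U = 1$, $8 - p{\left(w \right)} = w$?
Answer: $0$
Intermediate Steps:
$p{\left(w \right)} = 8 - w$
$o = -35$ ($o = - 5 \left(\left(8 - -4\right) - 5\right) = - 5 \left(\left(8 + 4\right) - 5\right) = - 5 \left(12 - 5\right) = \left(-5\right) 7 = -35$)
$x{\left(r \right)} = 0$
$l = - 6 i \sqrt{7}$ ($l = - 3 \sqrt{7 - 35} = - 3 \sqrt{-28} = - 3 \cdot 2 i \sqrt{7} = - 6 i \sqrt{7} \approx - 15.875 i$)
$x{\left(U \right)} l = 0 \left(- 6 i \sqrt{7}\right) = 0$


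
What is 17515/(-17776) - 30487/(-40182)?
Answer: -80925409/357137616 ≈ -0.22659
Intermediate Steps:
17515/(-17776) - 30487/(-40182) = 17515*(-1/17776) - 30487*(-1/40182) = -17515/17776 + 30487/40182 = -80925409/357137616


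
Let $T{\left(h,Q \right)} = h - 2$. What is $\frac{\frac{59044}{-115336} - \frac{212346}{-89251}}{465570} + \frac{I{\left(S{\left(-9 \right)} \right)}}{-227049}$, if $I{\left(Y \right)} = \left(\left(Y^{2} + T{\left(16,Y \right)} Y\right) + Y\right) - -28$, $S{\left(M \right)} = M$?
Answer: $\frac{10747453490792659}{90677870293350789540} \approx 0.00011852$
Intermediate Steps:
$T{\left(h,Q \right)} = -2 + h$
$I{\left(Y \right)} = 28 + Y^{2} + 15 Y$ ($I{\left(Y \right)} = \left(\left(Y^{2} + \left(-2 + 16\right) Y\right) + Y\right) - -28 = \left(\left(Y^{2} + 14 Y\right) + Y\right) + 28 = \left(Y^{2} + 15 Y\right) + 28 = 28 + Y^{2} + 15 Y$)
$\frac{\frac{59044}{-115336} - \frac{212346}{-89251}}{465570} + \frac{I{\left(S{\left(-9 \right)} \right)}}{-227049} = \frac{\frac{59044}{-115336} - \frac{212346}{-89251}}{465570} + \frac{28 + \left(-9\right)^{2} + 15 \left(-9\right)}{-227049} = \left(59044 \left(- \frac{1}{115336}\right) - - \frac{212346}{89251}\right) \frac{1}{465570} + \left(28 + 81 - 135\right) \left(- \frac{1}{227049}\right) = \left(- \frac{14761}{28834} + \frac{212346}{89251}\right) \frac{1}{465570} - - \frac{26}{227049} = \frac{4805350553}{2573463334} \cdot \frac{1}{465570} + \frac{26}{227049} = \frac{4805350553}{1198127324410380} + \frac{26}{227049} = \frac{10747453490792659}{90677870293350789540}$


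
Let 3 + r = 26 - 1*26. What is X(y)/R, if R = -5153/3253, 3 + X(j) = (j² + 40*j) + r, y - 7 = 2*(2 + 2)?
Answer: -2664207/5153 ≈ -517.02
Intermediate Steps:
y = 15 (y = 7 + 2*(2 + 2) = 7 + 2*4 = 7 + 8 = 15)
r = -3 (r = -3 + (26 - 1*26) = -3 + (26 - 26) = -3 + 0 = -3)
X(j) = -6 + j² + 40*j (X(j) = -3 + ((j² + 40*j) - 3) = -3 + (-3 + j² + 40*j) = -6 + j² + 40*j)
R = -5153/3253 (R = -5153*1/3253 = -5153/3253 ≈ -1.5841)
X(y)/R = (-6 + 15² + 40*15)/(-5153/3253) = (-6 + 225 + 600)*(-3253/5153) = 819*(-3253/5153) = -2664207/5153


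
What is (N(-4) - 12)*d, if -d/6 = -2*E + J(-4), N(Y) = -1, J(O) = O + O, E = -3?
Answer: -156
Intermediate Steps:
J(O) = 2*O
d = 12 (d = -6*(-2*(-3) + 2*(-4)) = -6*(6 - 8) = -6*(-2) = 12)
(N(-4) - 12)*d = (-1 - 12)*12 = -13*12 = -156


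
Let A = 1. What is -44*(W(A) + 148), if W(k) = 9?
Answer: -6908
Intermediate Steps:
-44*(W(A) + 148) = -44*(9 + 148) = -44*157 = -6908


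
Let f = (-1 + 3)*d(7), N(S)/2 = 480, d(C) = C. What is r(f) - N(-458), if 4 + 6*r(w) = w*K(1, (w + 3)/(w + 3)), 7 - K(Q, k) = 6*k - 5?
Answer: -2840/3 ≈ -946.67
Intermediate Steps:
N(S) = 960 (N(S) = 2*480 = 960)
K(Q, k) = 12 - 6*k (K(Q, k) = 7 - (6*k - 5) = 7 - (-5 + 6*k) = 7 + (5 - 6*k) = 12 - 6*k)
f = 14 (f = (-1 + 3)*7 = 2*7 = 14)
r(w) = -⅔ + w (r(w) = -⅔ + (w*(12 - 6*(w + 3)/(w + 3)))/6 = -⅔ + (w*(12 - 6*(3 + w)/(3 + w)))/6 = -⅔ + (w*(12 - 6*1))/6 = -⅔ + (w*(12 - 6))/6 = -⅔ + (w*6)/6 = -⅔ + (6*w)/6 = -⅔ + w)
r(f) - N(-458) = (-⅔ + 14) - 1*960 = 40/3 - 960 = -2840/3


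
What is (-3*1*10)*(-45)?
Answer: 1350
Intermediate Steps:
(-3*1*10)*(-45) = -3*10*(-45) = -30*(-45) = 1350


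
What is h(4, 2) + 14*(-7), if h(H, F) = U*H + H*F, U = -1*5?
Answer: -110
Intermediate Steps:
U = -5
h(H, F) = -5*H + F*H (h(H, F) = -5*H + H*F = -5*H + F*H)
h(4, 2) + 14*(-7) = 4*(-5 + 2) + 14*(-7) = 4*(-3) - 98 = -12 - 98 = -110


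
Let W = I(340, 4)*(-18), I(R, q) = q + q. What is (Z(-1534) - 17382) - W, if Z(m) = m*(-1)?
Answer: -15704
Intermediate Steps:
Z(m) = -m
I(R, q) = 2*q
W = -144 (W = (2*4)*(-18) = 8*(-18) = -144)
(Z(-1534) - 17382) - W = (-1*(-1534) - 17382) - 1*(-144) = (1534 - 17382) + 144 = -15848 + 144 = -15704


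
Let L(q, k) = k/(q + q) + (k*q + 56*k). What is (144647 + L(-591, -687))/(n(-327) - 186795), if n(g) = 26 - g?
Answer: -201803877/73458148 ≈ -2.7472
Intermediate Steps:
L(q, k) = 56*k + k*q + k/(2*q) (L(q, k) = k/((2*q)) + (56*k + k*q) = (1/(2*q))*k + (56*k + k*q) = k/(2*q) + (56*k + k*q) = 56*k + k*q + k/(2*q))
(144647 + L(-591, -687))/(n(-327) - 186795) = (144647 + (56*(-687) - 687*(-591) + (½)*(-687)/(-591)))/((26 - 1*(-327)) - 186795) = (144647 + (-38472 + 406017 + (½)*(-687)*(-1/591)))/((26 + 327) - 186795) = (144647 + (-38472 + 406017 + 229/394))/(353 - 186795) = (144647 + 144812959/394)/(-186442) = (201803877/394)*(-1/186442) = -201803877/73458148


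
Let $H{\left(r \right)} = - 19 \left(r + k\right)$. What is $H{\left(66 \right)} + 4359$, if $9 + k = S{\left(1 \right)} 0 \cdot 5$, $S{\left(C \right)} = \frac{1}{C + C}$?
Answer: $3276$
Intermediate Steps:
$S{\left(C \right)} = \frac{1}{2 C}$
$k = -9$ ($k = -9 + \frac{1}{2 \cdot 1} \cdot 0 \cdot 5 = -9 + \frac{1}{2} \cdot 1 \cdot 0 \cdot 5 = -9 + \frac{1}{2} \cdot 0 \cdot 5 = -9 + 0 \cdot 5 = -9 + 0 = -9$)
$H{\left(r \right)} = 171 - 19 r$ ($H{\left(r \right)} = - 19 \left(r - 9\right) = - 19 \left(-9 + r\right) = 171 - 19 r$)
$H{\left(66 \right)} + 4359 = \left(171 - 1254\right) + 4359 = -1083 + 4359 = 3276$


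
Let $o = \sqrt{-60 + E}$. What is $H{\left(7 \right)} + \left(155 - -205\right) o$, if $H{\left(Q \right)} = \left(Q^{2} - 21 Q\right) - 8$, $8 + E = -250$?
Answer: $-106 + 360 i \sqrt{318} \approx -106.0 + 6419.7 i$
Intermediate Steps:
$E = -258$ ($E = -8 - 250 = -258$)
$H{\left(Q \right)} = -8 + Q^{2} - 21 Q$
$o = i \sqrt{318}$ ($o = \sqrt{-60 - 258} = \sqrt{-318} = i \sqrt{318} \approx 17.833 i$)
$H{\left(7 \right)} + \left(155 - -205\right) o = \left(-8 + 7^{2} - 147\right) + \left(155 - -205\right) i \sqrt{318} = \left(-8 + 49 - 147\right) + \left(155 + 205\right) i \sqrt{318} = -106 + 360 i \sqrt{318}$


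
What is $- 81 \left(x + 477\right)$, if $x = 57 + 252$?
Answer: $-63666$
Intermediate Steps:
$x = 309$
$- 81 \left(x + 477\right) = - 81 \left(309 + 477\right) = \left(-81\right) 786 = -63666$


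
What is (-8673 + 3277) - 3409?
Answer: -8805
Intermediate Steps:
(-8673 + 3277) - 3409 = -5396 - 3409 = -8805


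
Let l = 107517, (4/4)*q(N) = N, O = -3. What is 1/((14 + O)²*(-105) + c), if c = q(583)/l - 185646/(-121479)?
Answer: -4353685881/55306902143692 ≈ -7.8719e-5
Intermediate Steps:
q(N) = N
c = 6676974413/4353685881 (c = 583/107517 - 185646/(-121479) = 583*(1/107517) - 185646*(-1/121479) = 583/107517 + 61882/40493 = 6676974413/4353685881 ≈ 1.5336)
1/((14 + O)²*(-105) + c) = 1/((14 - 3)²*(-105) + 6676974413/4353685881) = 1/(11²*(-105) + 6676974413/4353685881) = 1/(121*(-105) + 6676974413/4353685881) = 1/(-12705 + 6676974413/4353685881) = 1/(-55306902143692/4353685881) = -4353685881/55306902143692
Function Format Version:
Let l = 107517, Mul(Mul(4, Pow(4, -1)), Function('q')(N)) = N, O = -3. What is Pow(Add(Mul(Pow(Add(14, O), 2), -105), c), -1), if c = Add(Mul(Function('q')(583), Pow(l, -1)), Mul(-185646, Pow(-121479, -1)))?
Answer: Rational(-4353685881, 55306902143692) ≈ -7.8719e-5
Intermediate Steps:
Function('q')(N) = N
c = Rational(6676974413, 4353685881) (c = Add(Mul(583, Pow(107517, -1)), Mul(-185646, Pow(-121479, -1))) = Add(Mul(583, Rational(1, 107517)), Mul(-185646, Rational(-1, 121479))) = Add(Rational(583, 107517), Rational(61882, 40493)) = Rational(6676974413, 4353685881) ≈ 1.5336)
Pow(Add(Mul(Pow(Add(14, O), 2), -105), c), -1) = Pow(Add(Mul(Pow(Add(14, -3), 2), -105), Rational(6676974413, 4353685881)), -1) = Pow(Add(Mul(Pow(11, 2), -105), Rational(6676974413, 4353685881)), -1) = Pow(Add(Mul(121, -105), Rational(6676974413, 4353685881)), -1) = Pow(Add(-12705, Rational(6676974413, 4353685881)), -1) = Pow(Rational(-55306902143692, 4353685881), -1) = Rational(-4353685881, 55306902143692)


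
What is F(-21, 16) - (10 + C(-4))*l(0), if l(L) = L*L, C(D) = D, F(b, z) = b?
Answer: -21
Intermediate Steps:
l(L) = L**2
F(-21, 16) - (10 + C(-4))*l(0) = -21 - (10 - 4)*0**2 = -21 - 6*0 = -21 - 1*0 = -21 + 0 = -21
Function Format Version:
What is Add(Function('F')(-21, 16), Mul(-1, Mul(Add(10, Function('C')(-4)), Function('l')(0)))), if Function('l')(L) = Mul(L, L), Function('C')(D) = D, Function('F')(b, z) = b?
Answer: -21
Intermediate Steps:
Function('l')(L) = Pow(L, 2)
Add(Function('F')(-21, 16), Mul(-1, Mul(Add(10, Function('C')(-4)), Function('l')(0)))) = Add(-21, Mul(-1, Mul(Add(10, -4), Pow(0, 2)))) = Add(-21, Mul(-1, Mul(6, 0))) = Add(-21, Mul(-1, 0)) = Add(-21, 0) = -21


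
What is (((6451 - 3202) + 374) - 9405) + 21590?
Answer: 15808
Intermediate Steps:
(((6451 - 3202) + 374) - 9405) + 21590 = ((3249 + 374) - 9405) + 21590 = (3623 - 9405) + 21590 = -5782 + 21590 = 15808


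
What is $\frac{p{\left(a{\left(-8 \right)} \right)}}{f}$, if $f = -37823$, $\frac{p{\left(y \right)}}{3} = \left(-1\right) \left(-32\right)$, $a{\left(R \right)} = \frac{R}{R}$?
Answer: $- \frac{96}{37823} \approx -0.0025381$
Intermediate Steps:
$a{\left(R \right)} = 1$
$p{\left(y \right)} = 96$ ($p{\left(y \right)} = 3 \left(\left(-1\right) \left(-32\right)\right) = 3 \cdot 32 = 96$)
$\frac{p{\left(a{\left(-8 \right)} \right)}}{f} = \frac{96}{-37823} = 96 \left(- \frac{1}{37823}\right) = - \frac{96}{37823}$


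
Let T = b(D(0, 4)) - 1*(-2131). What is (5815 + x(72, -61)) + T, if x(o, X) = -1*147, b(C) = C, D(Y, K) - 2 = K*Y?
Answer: 7801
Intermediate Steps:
D(Y, K) = 2 + K*Y
x(o, X) = -147
T = 2133 (T = (2 + 4*0) - 1*(-2131) = (2 + 0) + 2131 = 2 + 2131 = 2133)
(5815 + x(72, -61)) + T = (5815 - 147) + 2133 = 5668 + 2133 = 7801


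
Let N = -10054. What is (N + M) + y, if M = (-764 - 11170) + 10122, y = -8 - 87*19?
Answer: -13527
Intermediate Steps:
y = -1661 (y = -8 - 1653 = -1661)
M = -1812 (M = -11934 + 10122 = -1812)
(N + M) + y = (-10054 - 1812) - 1661 = -11866 - 1661 = -13527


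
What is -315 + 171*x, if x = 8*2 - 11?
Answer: 540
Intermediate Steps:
x = 5 (x = 16 - 11 = 5)
-315 + 171*x = -315 + 171*5 = -315 + 855 = 540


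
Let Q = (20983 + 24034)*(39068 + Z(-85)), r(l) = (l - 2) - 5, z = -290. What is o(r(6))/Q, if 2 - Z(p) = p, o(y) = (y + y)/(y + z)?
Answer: 2/512928424785 ≈ 3.8992e-12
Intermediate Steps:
r(l) = -7 + l (r(l) = (-2 + l) - 5 = -7 + l)
o(y) = 2*y/(-290 + y) (o(y) = (y + y)/(y - 290) = (2*y)/(-290 + y) = 2*y/(-290 + y))
Z(p) = 2 - p
Q = 1762640635 (Q = (20983 + 24034)*(39068 + (2 - 1*(-85))) = 45017*(39068 + (2 + 85)) = 45017*(39068 + 87) = 45017*39155 = 1762640635)
o(r(6))/Q = (2*(-7 + 6)/(-290 + (-7 + 6)))/1762640635 = (2*(-1)/(-290 - 1))*(1/1762640635) = (2*(-1)/(-291))*(1/1762640635) = (2*(-1)*(-1/291))*(1/1762640635) = (2/291)*(1/1762640635) = 2/512928424785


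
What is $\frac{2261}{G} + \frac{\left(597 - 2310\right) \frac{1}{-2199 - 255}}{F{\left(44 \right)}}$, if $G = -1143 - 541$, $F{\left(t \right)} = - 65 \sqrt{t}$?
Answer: $- \frac{2261}{1684} - \frac{571 \sqrt{11}}{1169740} \approx -1.3443$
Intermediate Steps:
$G = -1684$ ($G = -1143 - 541 = -1684$)
$\frac{2261}{G} + \frac{\left(597 - 2310\right) \frac{1}{-2199 - 255}}{F{\left(44 \right)}} = \frac{2261}{-1684} + \frac{\left(597 - 2310\right) \frac{1}{-2199 - 255}}{\left(-65\right) \sqrt{44}} = 2261 \left(- \frac{1}{1684}\right) + \frac{\left(-1713\right) \frac{1}{-2454}}{\left(-65\right) 2 \sqrt{11}} = - \frac{2261}{1684} + \frac{\left(-1713\right) \left(- \frac{1}{2454}\right)}{\left(-130\right) \sqrt{11}} = - \frac{2261}{1684} + \frac{571 \left(- \frac{\sqrt{11}}{1430}\right)}{818} = - \frac{2261}{1684} - \frac{571 \sqrt{11}}{1169740}$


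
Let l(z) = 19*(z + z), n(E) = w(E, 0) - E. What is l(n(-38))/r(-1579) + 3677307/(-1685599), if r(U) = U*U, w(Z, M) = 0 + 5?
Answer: -9165658313221/4202604536359 ≈ -2.1809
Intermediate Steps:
w(Z, M) = 5
r(U) = U²
n(E) = 5 - E
l(z) = 38*z (l(z) = 19*(2*z) = 38*z)
l(n(-38))/r(-1579) + 3677307/(-1685599) = (38*(5 - 1*(-38)))/((-1579)²) + 3677307/(-1685599) = (38*(5 + 38))/2493241 + 3677307*(-1/1685599) = (38*43)*(1/2493241) - 3677307/1685599 = 1634*(1/2493241) - 3677307/1685599 = 1634/2493241 - 3677307/1685599 = -9165658313221/4202604536359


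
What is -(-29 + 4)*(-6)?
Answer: -150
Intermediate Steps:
-(-29 + 4)*(-6) = -(-25)*(-6) = -1*150 = -150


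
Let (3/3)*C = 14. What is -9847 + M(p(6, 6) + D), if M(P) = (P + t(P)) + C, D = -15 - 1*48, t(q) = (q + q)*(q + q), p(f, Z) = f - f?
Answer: 5980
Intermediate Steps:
p(f, Z) = 0
C = 14
t(q) = 4*q² (t(q) = (2*q)*(2*q) = 4*q²)
D = -63 (D = -15 - 48 = -63)
M(P) = 14 + P + 4*P² (M(P) = (P + 4*P²) + 14 = 14 + P + 4*P²)
-9847 + M(p(6, 6) + D) = -9847 + (14 + (0 - 63) + 4*(0 - 63)²) = -9847 + (14 - 63 + 4*(-63)²) = -9847 + (14 - 63 + 4*3969) = -9847 + (14 - 63 + 15876) = -9847 + 15827 = 5980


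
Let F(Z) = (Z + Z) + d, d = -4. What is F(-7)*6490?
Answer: -116820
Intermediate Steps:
F(Z) = -4 + 2*Z (F(Z) = (Z + Z) - 4 = 2*Z - 4 = -4 + 2*Z)
F(-7)*6490 = (-4 + 2*(-7))*6490 = (-4 - 14)*6490 = -18*6490 = -116820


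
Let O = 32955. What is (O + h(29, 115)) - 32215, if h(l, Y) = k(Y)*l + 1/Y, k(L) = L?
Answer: 468626/115 ≈ 4075.0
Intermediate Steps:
h(l, Y) = 1/Y + Y*l (h(l, Y) = Y*l + 1/Y = 1/Y + Y*l)
(O + h(29, 115)) - 32215 = (32955 + (1/115 + 115*29)) - 32215 = (32955 + (1/115 + 3335)) - 32215 = (32955 + 383526/115) - 32215 = 4173351/115 - 32215 = 468626/115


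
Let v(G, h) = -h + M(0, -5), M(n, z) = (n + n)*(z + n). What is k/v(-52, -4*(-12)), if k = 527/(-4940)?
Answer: 527/237120 ≈ 0.0022225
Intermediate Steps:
M(n, z) = 2*n*(n + z) (M(n, z) = (2*n)*(n + z) = 2*n*(n + z))
v(G, h) = -h (v(G, h) = -h + 2*0*(0 - 5) = -h + 2*0*(-5) = -h + 0 = -h)
k = -527/4940 (k = 527*(-1/4940) = -527/4940 ≈ -0.10668)
k/v(-52, -4*(-12)) = -527/(4940*((-(-4)*(-12)))) = -527/(4940*((-1*48))) = -527/4940/(-48) = -527/4940*(-1/48) = 527/237120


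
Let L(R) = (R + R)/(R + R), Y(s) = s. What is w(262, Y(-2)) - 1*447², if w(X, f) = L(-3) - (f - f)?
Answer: -199808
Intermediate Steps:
L(R) = 1 (L(R) = (2*R)/((2*R)) = (2*R)*(1/(2*R)) = 1)
w(X, f) = 1 (w(X, f) = 1 - (f - f) = 1 - 1*0 = 1 + 0 = 1)
w(262, Y(-2)) - 1*447² = 1 - 1*447² = 1 - 1*199809 = 1 - 199809 = -199808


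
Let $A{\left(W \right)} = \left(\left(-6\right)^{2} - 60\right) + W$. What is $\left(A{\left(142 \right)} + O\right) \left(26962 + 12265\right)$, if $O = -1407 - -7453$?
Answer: $241795228$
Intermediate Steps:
$O = 6046$ ($O = -1407 + 7453 = 6046$)
$A{\left(W \right)} = -24 + W$ ($A{\left(W \right)} = \left(36 - 60\right) + W = -24 + W$)
$\left(A{\left(142 \right)} + O\right) \left(26962 + 12265\right) = \left(\left(-24 + 142\right) + 6046\right) \left(26962 + 12265\right) = \left(118 + 6046\right) 39227 = 6164 \cdot 39227 = 241795228$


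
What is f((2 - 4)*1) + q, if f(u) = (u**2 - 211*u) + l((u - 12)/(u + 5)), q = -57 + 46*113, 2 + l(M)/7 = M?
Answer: 16561/3 ≈ 5520.3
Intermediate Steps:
l(M) = -14 + 7*M
q = 5141 (q = -57 + 5198 = 5141)
f(u) = -14 + u**2 - 211*u + 7*(-12 + u)/(5 + u) (f(u) = (u**2 - 211*u) + (-14 + 7*((u - 12)/(u + 5))) = (u**2 - 211*u) + (-14 + 7*((-12 + u)/(5 + u))) = (u**2 - 211*u) + (-14 + 7*(-12 + u)/(5 + u)) = -14 + u**2 - 211*u + 7*(-12 + u)/(5 + u))
f((2 - 4)*1) + q = (-154 + ((2 - 4)*1)**3 - 1062*(2 - 4) - 206*(2 - 4)**2)/(5 + (2 - 4)*1) + 5141 = (-154 + (-2*1)**3 - (-2124) - 206*(-2*1)**2)/(5 - 2*1) + 5141 = (-154 + (-2)**3 - 1062*(-2) - 206*(-2)**2)/(5 - 2) + 5141 = (-154 - 8 + 2124 - 206*4)/3 + 5141 = (-154 - 8 + 2124 - 824)/3 + 5141 = (1/3)*1138 + 5141 = 1138/3 + 5141 = 16561/3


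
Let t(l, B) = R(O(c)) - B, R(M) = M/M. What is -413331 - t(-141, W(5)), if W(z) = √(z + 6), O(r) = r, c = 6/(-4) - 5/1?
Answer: -413332 + √11 ≈ -4.1333e+5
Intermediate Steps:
c = -13/2 (c = 6*(-¼) - 5*1 = -3/2 - 5 = -13/2 ≈ -6.5000)
R(M) = 1
W(z) = √(6 + z)
t(l, B) = 1 - B
-413331 - t(-141, W(5)) = -413331 - (1 - √(6 + 5)) = -413331 - (1 - √11) = -413331 + (-1 + √11) = -413332 + √11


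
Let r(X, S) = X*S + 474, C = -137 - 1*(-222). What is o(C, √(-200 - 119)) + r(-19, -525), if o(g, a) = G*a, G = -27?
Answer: 10449 - 27*I*√319 ≈ 10449.0 - 482.24*I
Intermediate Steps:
C = 85 (C = -137 + 222 = 85)
o(g, a) = -27*a
r(X, S) = 474 + S*X (r(X, S) = S*X + 474 = 474 + S*X)
o(C, √(-200 - 119)) + r(-19, -525) = -27*√(-200 - 119) + (474 - 525*(-19)) = -27*I*√319 + (474 + 9975) = -27*I*√319 + 10449 = 10449 - 27*I*√319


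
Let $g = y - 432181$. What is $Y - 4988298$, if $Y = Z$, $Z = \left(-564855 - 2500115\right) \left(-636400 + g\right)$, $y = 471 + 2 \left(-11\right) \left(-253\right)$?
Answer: $3256660495382$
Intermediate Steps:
$y = 6037$ ($y = 471 - -5566 = 471 + 5566 = 6037$)
$g = -426144$ ($g = 6037 - 432181 = -426144$)
$Z = 3256665483680$ ($Z = \left(-564855 - 2500115\right) \left(-636400 - 426144\right) = \left(-3064970\right) \left(-1062544\right) = 3256665483680$)
$Y = 3256665483680$
$Y - 4988298 = 3256665483680 - 4988298 = 3256660495382$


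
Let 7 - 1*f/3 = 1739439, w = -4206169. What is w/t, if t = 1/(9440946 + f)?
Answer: -17761179527850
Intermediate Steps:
f = -5218296 (f = 21 - 3*1739439 = 21 - 5218317 = -5218296)
t = 1/4222650 (t = 1/(9440946 - 5218296) = 1/4222650 ≈ 2.3682e-7)
w/t = -4206169/1/4222650 = -4206169*4222650 = -17761179527850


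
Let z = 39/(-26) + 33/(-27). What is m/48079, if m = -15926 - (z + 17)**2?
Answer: -5226073/15577596 ≈ -0.33549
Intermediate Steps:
z = -49/18 (z = 39*(-1/26) + 33*(-1/27) = -3/2 - 11/9 = -49/18 ≈ -2.7222)
m = -5226073/324 (m = -15926 - (-49/18 + 17)**2 = -15926 - (257/18)**2 = -15926 - 1*66049/324 = -15926 - 66049/324 = -5226073/324 ≈ -16130.)
m/48079 = -5226073/324/48079 = -5226073/324*1/48079 = -5226073/15577596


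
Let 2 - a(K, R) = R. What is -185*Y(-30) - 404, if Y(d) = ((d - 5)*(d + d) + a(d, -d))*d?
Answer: 11499196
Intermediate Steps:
a(K, R) = 2 - R
Y(d) = d*(2 + d + 2*d*(-5 + d)) (Y(d) = ((d - 5)*(d + d) + (2 - (-1)*d))*d = ((-5 + d)*(2*d) + (2 + d))*d = (2*d*(-5 + d) + (2 + d))*d = (2 + d + 2*d*(-5 + d))*d = d*(2 + d + 2*d*(-5 + d)))
-185*Y(-30) - 404 = -(-5550)*(2 - 9*(-30) + 2*(-30)**2) - 404 = -(-5550)*(2 + 270 + 2*900) - 404 = -(-5550)*(2 + 270 + 1800) - 404 = -(-5550)*2072 - 404 = -185*(-62160) - 404 = 11499600 - 404 = 11499196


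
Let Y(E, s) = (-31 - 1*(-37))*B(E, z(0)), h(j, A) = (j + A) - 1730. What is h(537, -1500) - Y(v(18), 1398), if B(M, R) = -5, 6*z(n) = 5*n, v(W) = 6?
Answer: -2663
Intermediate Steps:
h(j, A) = -1730 + A + j (h(j, A) = (A + j) - 1730 = -1730 + A + j)
z(n) = 5*n/6 (z(n) = (5*n)/6 = 5*n/6)
Y(E, s) = -30 (Y(E, s) = (-31 - 1*(-37))*(-5) = (-31 + 37)*(-5) = 6*(-5) = -30)
h(537, -1500) - Y(v(18), 1398) = (-1730 - 1500 + 537) - 1*(-30) = -2693 + 30 = -2663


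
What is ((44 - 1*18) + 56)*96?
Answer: 7872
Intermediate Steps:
((44 - 1*18) + 56)*96 = ((44 - 18) + 56)*96 = (26 + 56)*96 = 82*96 = 7872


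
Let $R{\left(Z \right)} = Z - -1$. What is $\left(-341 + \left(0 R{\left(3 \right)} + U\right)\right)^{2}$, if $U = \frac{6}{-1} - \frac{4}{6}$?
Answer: $\frac{1087849}{9} \approx 1.2087 \cdot 10^{5}$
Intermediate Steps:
$U = - \frac{20}{3}$ ($U = 6 \left(-1\right) - \frac{2}{3} = -6 - \frac{2}{3} = - \frac{20}{3} \approx -6.6667$)
$R{\left(Z \right)} = 1 + Z$ ($R{\left(Z \right)} = Z + 1 = 1 + Z$)
$\left(-341 + \left(0 R{\left(3 \right)} + U\right)\right)^{2} = \left(-341 - \left(\frac{20}{3} + 0 \left(1 + 3\right)\right)\right)^{2} = \left(-341 + \left(0 \cdot 4 - \frac{20}{3}\right)\right)^{2} = \left(-341 + \left(0 - \frac{20}{3}\right)\right)^{2} = \left(-341 - \frac{20}{3}\right)^{2} = \left(- \frac{1043}{3}\right)^{2} = \frac{1087849}{9}$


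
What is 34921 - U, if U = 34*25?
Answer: 34071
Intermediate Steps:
U = 850
34921 - U = 34921 - 1*850 = 34921 - 850 = 34071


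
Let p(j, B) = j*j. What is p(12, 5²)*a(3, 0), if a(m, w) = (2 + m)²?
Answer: 3600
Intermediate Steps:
p(j, B) = j²
p(12, 5²)*a(3, 0) = 12²*(2 + 3)² = 144*5² = 144*25 = 3600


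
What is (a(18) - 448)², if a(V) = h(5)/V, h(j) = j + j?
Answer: 16216729/81 ≈ 2.0021e+5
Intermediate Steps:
h(j) = 2*j
a(V) = 10/V (a(V) = (2*5)/V = 10/V)
(a(18) - 448)² = (10/18 - 448)² = (10*(1/18) - 448)² = (5/9 - 448)² = (-4027/9)² = 16216729/81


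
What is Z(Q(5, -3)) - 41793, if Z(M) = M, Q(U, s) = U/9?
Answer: -376132/9 ≈ -41792.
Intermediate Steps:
Q(U, s) = U/9 (Q(U, s) = U*(⅑) = U/9)
Z(Q(5, -3)) - 41793 = (⅑)*5 - 41793 = 5/9 - 41793 = -376132/9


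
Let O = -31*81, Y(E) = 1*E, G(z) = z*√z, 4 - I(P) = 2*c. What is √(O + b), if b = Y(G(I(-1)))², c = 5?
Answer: 3*I*√303 ≈ 52.221*I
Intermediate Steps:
I(P) = -6 (I(P) = 4 - 2*5 = 4 - 1*10 = 4 - 10 = -6)
G(z) = z^(3/2)
Y(E) = E
b = -216 (b = ((-6)^(3/2))² = (-6*I*√6)² = -216)
O = -2511
√(O + b) = √(-2511 - 216) = √(-2727) = 3*I*√303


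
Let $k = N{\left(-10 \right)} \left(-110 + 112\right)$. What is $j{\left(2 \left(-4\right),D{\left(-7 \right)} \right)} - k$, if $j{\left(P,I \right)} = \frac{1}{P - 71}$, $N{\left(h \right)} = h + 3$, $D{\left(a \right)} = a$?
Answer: $\frac{1105}{79} \approx 13.987$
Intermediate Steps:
$N{\left(h \right)} = 3 + h$
$j{\left(P,I \right)} = \frac{1}{-71 + P}$
$k = -14$ ($k = \left(3 - 10\right) \left(-110 + 112\right) = \left(-7\right) 2 = -14$)
$j{\left(2 \left(-4\right),D{\left(-7 \right)} \right)} - k = \frac{1}{-71 + 2 \left(-4\right)} - -14 = \frac{1}{-71 - 8} + 14 = \frac{1}{-79} + 14 = - \frac{1}{79} + 14 = \frac{1105}{79}$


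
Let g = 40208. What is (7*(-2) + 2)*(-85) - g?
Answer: -39188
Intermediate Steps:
(7*(-2) + 2)*(-85) - g = (7*(-2) + 2)*(-85) - 1*40208 = (-14 + 2)*(-85) - 40208 = -12*(-85) - 40208 = 1020 - 40208 = -39188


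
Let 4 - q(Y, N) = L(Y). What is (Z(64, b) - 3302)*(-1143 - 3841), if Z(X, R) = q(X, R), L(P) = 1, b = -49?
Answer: 16442216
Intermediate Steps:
q(Y, N) = 3 (q(Y, N) = 4 - 1*1 = 4 - 1 = 3)
Z(X, R) = 3
(Z(64, b) - 3302)*(-1143 - 3841) = (3 - 3302)*(-1143 - 3841) = -3299*(-4984) = 16442216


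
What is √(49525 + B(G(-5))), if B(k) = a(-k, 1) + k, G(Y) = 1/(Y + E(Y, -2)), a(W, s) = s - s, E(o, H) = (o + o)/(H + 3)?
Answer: √11143110/15 ≈ 222.54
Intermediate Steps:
E(o, H) = 2*o/(3 + H) (E(o, H) = (2*o)/(3 + H) = 2*o/(3 + H))
a(W, s) = 0
G(Y) = 1/(3*Y) (G(Y) = 1/(Y + 2*Y/(3 - 2)) = 1/(Y + 2*Y/1) = 1/(Y + 2*Y*1) = 1/(Y + 2*Y) = 1/(3*Y))
B(k) = k (B(k) = 0 + k = k)
√(49525 + B(G(-5))) = √(49525 + (⅓)/(-5)) = √(49525 + (⅓)*(-⅕)) = √(49525 - 1/15) = √(742874/15) = √11143110/15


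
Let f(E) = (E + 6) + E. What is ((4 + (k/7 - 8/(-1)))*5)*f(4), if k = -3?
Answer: 810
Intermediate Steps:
f(E) = 6 + 2*E (f(E) = (6 + E) + E = 6 + 2*E)
((4 + (k/7 - 8/(-1)))*5)*f(4) = ((4 + (-3/7 - 8/(-1)))*5)*(6 + 2*4) = ((4 + (-3*1/7 - 8*(-1)))*5)*(6 + 8) = ((4 + (-3/7 + 8))*5)*14 = ((4 + 53/7)*5)*14 = ((81/7)*5)*14 = (405/7)*14 = 810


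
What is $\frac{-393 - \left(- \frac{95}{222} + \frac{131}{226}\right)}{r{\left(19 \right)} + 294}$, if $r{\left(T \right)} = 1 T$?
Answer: $- \frac{4931302}{3925959} \approx -1.2561$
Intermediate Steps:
$r{\left(T \right)} = T$
$\frac{-393 - \left(- \frac{95}{222} + \frac{131}{226}\right)}{r{\left(19 \right)} + 294} = \frac{-393 - \left(- \frac{95}{222} + \frac{131}{226}\right)}{19 + 294} = \frac{-393 - \frac{1903}{12543}}{313} = \left(-393 + \left(- \frac{131}{226} + \frac{95}{222}\right)\right) \frac{1}{313} = \left(-393 - \frac{1903}{12543}\right) \frac{1}{313} = \left(- \frac{4931302}{12543}\right) \frac{1}{313} = - \frac{4931302}{3925959}$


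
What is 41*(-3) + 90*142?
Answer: 12657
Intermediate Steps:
41*(-3) + 90*142 = -123 + 12780 = 12657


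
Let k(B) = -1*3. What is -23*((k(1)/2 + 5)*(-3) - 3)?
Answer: 621/2 ≈ 310.50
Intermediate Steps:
k(B) = -3
-23*((k(1)/2 + 5)*(-3) - 3) = -23*((-3/2 + 5)*(-3) - 3) = -23*((7/2)*(-3) - 3) = -23*(-21/2 - 3) = -23*(-27/2) = 621/2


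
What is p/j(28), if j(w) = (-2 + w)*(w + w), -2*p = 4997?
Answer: -4997/2912 ≈ -1.7160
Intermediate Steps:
p = -4997/2 (p = -1/2*4997 = -4997/2 ≈ -2498.5)
j(w) = 2*w*(-2 + w) (j(w) = (-2 + w)*(2*w) = 2*w*(-2 + w))
p/j(28) = -4997*1/(56*(-2 + 28))/2 = -4997/(2*(2*28*26)) = -4997/2/1456 = -4997/2*1/1456 = -4997/2912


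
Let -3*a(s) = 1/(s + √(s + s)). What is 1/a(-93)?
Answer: 279 - 3*I*√186 ≈ 279.0 - 40.915*I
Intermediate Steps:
a(s) = -1/(3*(s + √2*√s)) (a(s) = -1/(3*(s + √(s + s))) = -1/(3*(s + √(2*s))) = -1/(3*(s + √2*√s)))
1/a(-93) = 1/(-1/(3*(-93) + 3*√2*√(-93))) = 1/(-1/(-279 + 3*√2*(I*√93))) = 1/(-1/(-279 + 3*I*√186)) = 279 - 3*I*√186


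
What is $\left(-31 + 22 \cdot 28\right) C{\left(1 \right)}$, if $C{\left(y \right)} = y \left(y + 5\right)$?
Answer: $3510$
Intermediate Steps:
$C{\left(y \right)} = y \left(5 + y\right)$
$\left(-31 + 22 \cdot 28\right) C{\left(1 \right)} = \left(-31 + 22 \cdot 28\right) 1 \left(5 + 1\right) = \left(-31 + 616\right) 1 \cdot 6 = 585 \cdot 6 = 3510$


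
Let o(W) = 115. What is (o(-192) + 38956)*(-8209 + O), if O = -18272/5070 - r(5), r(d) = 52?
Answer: -818567573741/2535 ≈ -3.2291e+8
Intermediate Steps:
O = -140956/2535 (O = -18272/5070 - 1*52 = -18272*1/5070 - 52 = -9136/2535 - 52 = -140956/2535 ≈ -55.604)
(o(-192) + 38956)*(-8209 + O) = (115 + 38956)*(-8209 - 140956/2535) = 39071*(-20950771/2535) = -818567573741/2535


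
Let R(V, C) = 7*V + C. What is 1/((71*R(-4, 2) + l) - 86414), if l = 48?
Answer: -1/88212 ≈ -1.1336e-5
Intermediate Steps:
R(V, C) = C + 7*V
1/((71*R(-4, 2) + l) - 86414) = 1/((71*(2 + 7*(-4)) + 48) - 86414) = 1/((71*(2 - 28) + 48) - 86414) = 1/((71*(-26) + 48) - 86414) = 1/((-1846 + 48) - 86414) = 1/(-1798 - 86414) = 1/(-88212) = -1/88212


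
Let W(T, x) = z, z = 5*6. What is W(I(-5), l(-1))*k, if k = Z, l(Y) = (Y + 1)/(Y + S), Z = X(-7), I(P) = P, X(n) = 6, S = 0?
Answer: 180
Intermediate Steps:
Z = 6
l(Y) = (1 + Y)/Y (l(Y) = (Y + 1)/(Y + 0) = (1 + Y)/Y)
k = 6
z = 30
W(T, x) = 30
W(I(-5), l(-1))*k = 30*6 = 180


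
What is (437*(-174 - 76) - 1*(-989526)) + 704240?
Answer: 1584516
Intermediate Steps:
(437*(-174 - 76) - 1*(-989526)) + 704240 = (437*(-250) + 989526) + 704240 = (-109250 + 989526) + 704240 = 880276 + 704240 = 1584516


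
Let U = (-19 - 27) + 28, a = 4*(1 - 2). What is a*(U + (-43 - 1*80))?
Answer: 564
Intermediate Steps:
a = -4 (a = 4*(-1) = -4)
U = -18 (U = -46 + 28 = -18)
a*(U + (-43 - 1*80)) = -4*(-18 + (-43 - 1*80)) = -4*(-18 + (-43 - 80)) = -4*(-18 - 123) = -4*(-141) = 564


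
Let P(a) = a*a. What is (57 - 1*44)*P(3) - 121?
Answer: -4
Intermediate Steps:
P(a) = a²
(57 - 1*44)*P(3) - 121 = (57 - 1*44)*3² - 121 = (57 - 44)*9 - 121 = 13*9 - 121 = 117 - 121 = -4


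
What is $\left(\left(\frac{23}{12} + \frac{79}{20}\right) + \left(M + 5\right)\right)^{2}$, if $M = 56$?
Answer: $\frac{1006009}{225} \approx 4471.1$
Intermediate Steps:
$\left(\left(\frac{23}{12} + \frac{79}{20}\right) + \left(M + 5\right)\right)^{2} = \left(\left(\frac{23}{12} + \frac{79}{20}\right) + \left(56 + 5\right)\right)^{2} = \left(\left(23 \cdot \frac{1}{12} + 79 \cdot \frac{1}{20}\right) + 61\right)^{2} = \left(\left(\frac{23}{12} + \frac{79}{20}\right) + 61\right)^{2} = \left(\frac{88}{15} + 61\right)^{2} = \left(\frac{1003}{15}\right)^{2} = \frac{1006009}{225}$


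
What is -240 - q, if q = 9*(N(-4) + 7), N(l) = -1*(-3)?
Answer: -330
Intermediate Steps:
N(l) = 3
q = 90 (q = 9*(3 + 7) = 9*10 = 90)
-240 - q = -240 - 1*90 = -240 - 90 = -330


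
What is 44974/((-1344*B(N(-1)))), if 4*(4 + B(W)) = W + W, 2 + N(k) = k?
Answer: 22487/3696 ≈ 6.0841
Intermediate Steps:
N(k) = -2 + k
B(W) = -4 + W/2 (B(W) = -4 + (W + W)/4 = -4 + (2*W)/4 = -4 + W/2)
44974/((-1344*B(N(-1)))) = 44974/((-1344*(-4 + (-2 - 1)/2))) = 44974/((-1344*(-4 + (½)*(-3)))) = 44974/((-1344*(-4 - 3/2))) = 44974/((-1344*(-11/2))) = 44974/7392 = 44974*(1/7392) = 22487/3696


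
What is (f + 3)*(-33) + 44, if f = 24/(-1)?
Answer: 737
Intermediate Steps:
f = -24 (f = 24*(-1) = -24)
(f + 3)*(-33) + 44 = (-24 + 3)*(-33) + 44 = -21*(-33) + 44 = 693 + 44 = 737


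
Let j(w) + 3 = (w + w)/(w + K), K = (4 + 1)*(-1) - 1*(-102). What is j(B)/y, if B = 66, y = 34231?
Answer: -357/5579653 ≈ -6.3982e-5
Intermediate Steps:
K = 97 (K = 5*(-1) + 102 = -5 + 102 = 97)
j(w) = -3 + 2*w/(97 + w) (j(w) = -3 + (w + w)/(w + 97) = -3 + (2*w)/(97 + w) = -3 + 2*w/(97 + w))
j(B)/y = ((-291 - 1*66)/(97 + 66))/34231 = ((-291 - 66)/163)*(1/34231) = ((1/163)*(-357))*(1/34231) = -357/163*1/34231 = -357/5579653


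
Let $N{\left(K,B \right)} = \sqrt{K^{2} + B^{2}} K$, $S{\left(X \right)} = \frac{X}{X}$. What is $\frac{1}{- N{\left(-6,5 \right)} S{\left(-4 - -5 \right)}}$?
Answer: $\frac{\sqrt{61}}{366} \approx 0.021339$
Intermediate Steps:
$S{\left(X \right)} = 1$
$N{\left(K,B \right)} = K \sqrt{B^{2} + K^{2}}$ ($N{\left(K,B \right)} = \sqrt{B^{2} + K^{2}} K = K \sqrt{B^{2} + K^{2}}$)
$\frac{1}{- N{\left(-6,5 \right)} S{\left(-4 - -5 \right)}} = \frac{1}{- \left(-6\right) \sqrt{5^{2} + \left(-6\right)^{2}} \cdot 1} = \frac{1}{- \left(-6\right) \sqrt{25 + 36} \cdot 1} = \frac{1}{- \left(-6\right) \sqrt{61} \cdot 1} = \frac{1}{6 \sqrt{61} \cdot 1} = \frac{1}{6 \sqrt{61}} = \frac{\sqrt{61}}{366}$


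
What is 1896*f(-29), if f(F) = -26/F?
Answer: 49296/29 ≈ 1699.9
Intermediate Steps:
1896*f(-29) = 1896*(-26/(-29)) = 1896*(-26*(-1/29)) = 1896*(26/29) = 49296/29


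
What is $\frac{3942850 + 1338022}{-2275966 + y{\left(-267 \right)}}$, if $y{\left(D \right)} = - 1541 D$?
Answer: $- \frac{5280872}{1864519} \approx -2.8323$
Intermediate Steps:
$\frac{3942850 + 1338022}{-2275966 + y{\left(-267 \right)}} = \frac{3942850 + 1338022}{-2275966 - -411447} = \frac{5280872}{-2275966 + 411447} = \frac{5280872}{-1864519} = 5280872 \left(- \frac{1}{1864519}\right) = - \frac{5280872}{1864519}$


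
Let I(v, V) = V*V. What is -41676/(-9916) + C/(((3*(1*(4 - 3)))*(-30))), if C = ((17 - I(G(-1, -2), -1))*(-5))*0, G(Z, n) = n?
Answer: 10419/2479 ≈ 4.2029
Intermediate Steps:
I(v, V) = V²
C = 0 (C = ((17 - 1*(-1)²)*(-5))*0 = ((17 - 1*1)*(-5))*0 = ((17 - 1)*(-5))*0 = (16*(-5))*0 = -80*0 = 0)
-41676/(-9916) + C/(((3*(1*(4 - 3)))*(-30))) = -41676/(-9916) + 0/(((3*(1*(4 - 3)))*(-30))) = -41676*(-1/9916) + 0/(((3*(1*1))*(-30))) = 10419/2479 + 0/(((3*1)*(-30))) = 10419/2479 + 0/((3*(-30))) = 10419/2479 + 0/(-90) = 10419/2479 + 0*(-1/90) = 10419/2479 + 0 = 10419/2479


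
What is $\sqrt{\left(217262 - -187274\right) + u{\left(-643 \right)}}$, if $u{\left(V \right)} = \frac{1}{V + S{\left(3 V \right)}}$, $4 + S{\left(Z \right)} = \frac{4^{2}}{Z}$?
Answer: $\frac{\sqrt{12860126658934465}}{178297} \approx 636.03$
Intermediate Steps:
$S{\left(Z \right)} = -4 + \frac{16}{Z}$ ($S{\left(Z \right)} = -4 + \frac{4^{2}}{Z} = -4 + \frac{16}{Z}$)
$u{\left(V \right)} = \frac{1}{-4 + V + \frac{16}{3 V}}$ ($u{\left(V \right)} = \frac{1}{V - \left(4 - \frac{16}{3 V}\right)} = \frac{1}{-4 + V + \frac{16}{3 V}}$)
$\sqrt{\left(217262 - -187274\right) + u{\left(-643 \right)}} = \sqrt{\left(217262 - -187274\right) + 3 \left(-643\right) \frac{1}{16 + 3 \left(-643\right) \left(-4 - 643\right)}} = \sqrt{\left(217262 + 187274\right) + 3 \left(-643\right) \frac{1}{16 + 3 \left(-643\right) \left(-647\right)}} = \sqrt{404536 + 3 \left(-643\right) \frac{1}{16 + 1248063}} = \sqrt{404536 + 3 \left(-643\right) \frac{1}{1248079}} = \sqrt{404536 - \frac{1929}{1248079}} = \sqrt{\frac{504892884415}{1248079}} = \frac{\sqrt{12860126658934465}}{178297}$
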